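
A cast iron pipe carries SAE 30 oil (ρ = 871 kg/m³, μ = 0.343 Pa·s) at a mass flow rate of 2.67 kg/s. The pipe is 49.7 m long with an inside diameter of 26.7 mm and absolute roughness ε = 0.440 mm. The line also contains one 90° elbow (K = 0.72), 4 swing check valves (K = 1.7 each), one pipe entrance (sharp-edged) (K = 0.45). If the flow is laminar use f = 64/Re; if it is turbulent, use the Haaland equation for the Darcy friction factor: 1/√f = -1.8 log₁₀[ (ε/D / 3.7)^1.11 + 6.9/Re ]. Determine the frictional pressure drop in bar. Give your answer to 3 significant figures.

A = πD²/4 = π(0.0267)²/4 = 0.0005599 m²; mean velocity V = ṁ/(ρA) = 2.67/(871 · 0.0005599) = 5.475 m/s.
Reynolds number Re = ρVD/μ = 871 · 5.475 · 0.0267 / 0.343 = 371.2.
Re < 2300 → laminar flow, so f = 64/Re = 64/371.2 = 0.1724 (the turbulent correlation is not needed).
Total minor-loss coefficient ΣK = 1·0.72 + 4·1.7 + 1·0.45 = 7.97.
ΔP = [f·L/D + ΣK]·(ρV²/2) = [0.1724·49.7/0.0267 + 7.97]·(871·5.475²/2) = [320.9 + 7.97]·1.305e+04 = 4.294e+06 Pa.
ΔP = 4.294e+06 Pa = 42.9 bar.

ΔP ≈ 42.9 bar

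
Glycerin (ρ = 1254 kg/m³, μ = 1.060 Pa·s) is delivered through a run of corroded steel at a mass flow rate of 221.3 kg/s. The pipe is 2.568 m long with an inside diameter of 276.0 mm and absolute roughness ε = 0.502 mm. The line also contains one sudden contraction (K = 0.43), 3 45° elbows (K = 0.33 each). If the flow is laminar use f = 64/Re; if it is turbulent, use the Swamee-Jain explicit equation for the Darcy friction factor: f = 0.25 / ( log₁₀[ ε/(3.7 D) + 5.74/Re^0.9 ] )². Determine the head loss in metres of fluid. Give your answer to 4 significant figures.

A = πD²/4 = π(0.276)²/4 = 0.05983 m²; mean velocity V = ṁ/(ρA) = 221.3/(1254 · 0.05983) = 2.95 m/s.
Reynolds number Re = ρVD/μ = 1254 · 2.95 · 0.276 / 1.06 = 963.1.
Re < 2300 → laminar flow, so f = 64/Re = 64/963.1 = 0.06645 (the turbulent correlation is not needed).
Total minor-loss coefficient ΣK = 1·0.43 + 3·0.33 = 1.42.
ΔP = [f·L/D + ΣK]·(ρV²/2) = [0.06645·2.568/0.276 + 1.42]·(1254·2.95²/2) = [0.6183 + 1.42]·5455 = 1.112e+04 Pa.
Head loss h_f = ΔP/(ρg) = 1.112e+04/(1254·9.81) = 0.9039 m.

h_f ≈ 0.9039 m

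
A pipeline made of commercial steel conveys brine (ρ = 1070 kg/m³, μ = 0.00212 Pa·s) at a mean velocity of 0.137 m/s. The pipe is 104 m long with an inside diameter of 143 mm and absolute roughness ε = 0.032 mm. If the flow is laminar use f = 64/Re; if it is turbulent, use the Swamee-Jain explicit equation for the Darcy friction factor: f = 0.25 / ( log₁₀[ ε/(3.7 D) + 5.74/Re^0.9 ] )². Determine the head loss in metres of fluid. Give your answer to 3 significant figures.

Reynolds number Re = ρVD/μ = 1070 · 0.137 · 0.143 / 0.00212 = 9888.
Re > 4000 → turbulent. Relative roughness ε/D = 3.2e-05/0.143 = 0.000224. Swamee-Jain: f = 0.25/(log₁₀[0.000224/3.7 + 5.74/9888^0.9])² = 0.25/(log₁₀[6.05e-05 + 0.00146])² = 0.25/(-2.819)² = 0.03146.
Darcy-Weisbach: ΔP = f(L/D)(ρV²/2) = 0.03146·(104/0.143)·(1070·0.137²/2) = 0.03146·727.3·10.04 = 229.7 Pa.
Head loss h_f = ΔP/(ρg) = 229.7/(1070·9.81) = 0.0219 m.

h_f ≈ 0.0219 m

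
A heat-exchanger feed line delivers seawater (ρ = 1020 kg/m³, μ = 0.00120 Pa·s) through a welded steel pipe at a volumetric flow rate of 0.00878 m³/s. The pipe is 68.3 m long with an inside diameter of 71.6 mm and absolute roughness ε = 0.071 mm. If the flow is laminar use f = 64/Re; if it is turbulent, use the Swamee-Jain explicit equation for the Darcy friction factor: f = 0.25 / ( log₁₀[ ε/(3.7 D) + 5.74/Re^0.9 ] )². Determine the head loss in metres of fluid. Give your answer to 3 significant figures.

Cross-sectional area A = πD²/4 = π(0.0716)²/4 = 0.004026 m²; mean velocity V = Q/A = 0.00878/0.004026 = 2.181 m/s.
Reynolds number Re = ρVD/μ = 1020 · 2.181 · 0.0716 / 0.0012 = 1.327e+05.
Re > 4000 → turbulent. Relative roughness ε/D = 7.1e-05/0.0716 = 0.000992. Swamee-Jain: f = 0.25/(log₁₀[0.000992/3.7 + 5.74/1.327e+05^0.9])² = 0.25/(log₁₀[0.000268 + 0.000141])² = 0.25/(-3.389)² = 0.02177.
Darcy-Weisbach: ΔP = f(L/D)(ρV²/2) = 0.02177·(68.3/0.0716)·(1020·2.181²/2) = 0.02177·953.9·2425 = 5.037e+04 Pa.
Head loss h_f = ΔP/(ρg) = 5.037e+04/(1020·9.81) = 5.03 m.

h_f ≈ 5.03 m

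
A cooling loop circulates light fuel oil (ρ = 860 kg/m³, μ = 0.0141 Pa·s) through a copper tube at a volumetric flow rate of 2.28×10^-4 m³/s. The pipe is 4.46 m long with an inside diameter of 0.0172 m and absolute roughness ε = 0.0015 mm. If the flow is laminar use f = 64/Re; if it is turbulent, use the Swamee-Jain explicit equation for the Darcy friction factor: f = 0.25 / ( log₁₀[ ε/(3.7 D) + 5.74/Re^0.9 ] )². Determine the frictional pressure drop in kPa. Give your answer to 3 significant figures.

ΔP ≈ 6.67 kPa

Cross-sectional area A = πD²/4 = π(0.0172)²/4 = 0.0002324 m²; mean velocity V = Q/A = 0.000228/0.0002324 = 0.9813 m/s.
Reynolds number Re = ρVD/μ = 860 · 0.9813 · 0.0172 / 0.0141 = 1029.
Re < 2300 → laminar flow, so f = 64/Re = 64/1029 = 0.06217 (the turbulent correlation is not needed).
Darcy-Weisbach: ΔP = f(L/D)(ρV²/2) = 0.06217·(4.46/0.0172)·(860·0.9813²/2) = 0.06217·259.3·414 = 6675 Pa.
ΔP = 6675 Pa = 6.67 kPa.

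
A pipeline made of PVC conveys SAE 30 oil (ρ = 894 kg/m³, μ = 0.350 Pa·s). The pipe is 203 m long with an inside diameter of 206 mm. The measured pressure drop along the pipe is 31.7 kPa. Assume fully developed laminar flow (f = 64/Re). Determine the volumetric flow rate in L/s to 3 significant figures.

Q ≈ 19.7 L/s

For laminar flow, f = 64/Re with Re = ρVD/μ, so Darcy-Weisbach reduces to ΔP = 32μLV/D². Solving for V: V = ΔP·D²/(32μL) = 3.17e+04·(0.206)²/(32·0.35·203) = 0.5917 m/s.
Check: Re = ρVD/μ = 894·0.5917·0.206/0.35 = 311.3 < 2300, so the laminar assumption holds.
Q = V·A = 0.5917·(π/4·0.206²) = 0.01972 m³/s = 19.7 L/s.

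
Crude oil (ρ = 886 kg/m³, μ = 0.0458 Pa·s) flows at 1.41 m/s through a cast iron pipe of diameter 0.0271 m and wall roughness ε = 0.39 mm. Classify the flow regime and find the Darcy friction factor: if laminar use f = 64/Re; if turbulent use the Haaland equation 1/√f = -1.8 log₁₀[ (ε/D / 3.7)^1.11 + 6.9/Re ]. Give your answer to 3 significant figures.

f ≈ 0.0866

Re = ρVD/μ = 886·1.41·0.0271/0.0458 = 739.2.
Re < 2300 → laminar, so f = 64/Re = 0.08658 (roughness is irrelevant in laminar flow).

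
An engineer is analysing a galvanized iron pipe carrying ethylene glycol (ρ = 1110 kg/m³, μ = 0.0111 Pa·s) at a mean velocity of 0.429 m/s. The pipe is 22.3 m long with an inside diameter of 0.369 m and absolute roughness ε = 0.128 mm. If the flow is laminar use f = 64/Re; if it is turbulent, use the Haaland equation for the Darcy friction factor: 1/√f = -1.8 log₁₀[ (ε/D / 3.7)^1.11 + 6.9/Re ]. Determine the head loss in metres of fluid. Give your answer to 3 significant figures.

h_f ≈ 0.0158 m

Reynolds number Re = ρVD/μ = 1110 · 0.429 · 0.369 / 0.0111 = 1.583e+04.
Re > 4000 → turbulent. Relative roughness ε/D = 0.000128/0.369 = 0.000347. Haaland: 1/√f = -1.8 log₁₀[(0.000347/3.7)^1.11 + 6.9/1.583e+04] = -1.8 log₁₀[3.38e-05 + 0.000436] = 5.991, so f = 0.02786.
Darcy-Weisbach: ΔP = f(L/D)(ρV²/2) = 0.02786·(22.3/0.369)·(1110·0.429²/2) = 0.02786·60.43·102.1 = 172 Pa.
Head loss h_f = ΔP/(ρg) = 172/(1110·9.81) = 0.0158 m.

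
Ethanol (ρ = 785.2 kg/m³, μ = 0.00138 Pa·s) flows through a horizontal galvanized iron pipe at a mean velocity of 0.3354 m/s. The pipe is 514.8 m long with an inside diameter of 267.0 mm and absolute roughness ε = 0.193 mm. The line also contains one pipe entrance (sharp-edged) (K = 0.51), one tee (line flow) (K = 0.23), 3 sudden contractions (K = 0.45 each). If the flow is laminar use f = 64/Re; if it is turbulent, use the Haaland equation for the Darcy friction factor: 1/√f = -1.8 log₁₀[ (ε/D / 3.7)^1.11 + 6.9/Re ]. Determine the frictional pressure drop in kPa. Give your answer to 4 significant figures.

ΔP ≈ 2.039 kPa

Reynolds number Re = ρVD/μ = 785.2 · 0.3354 · 0.267 / 0.00138 = 5.095e+04.
Re > 4000 → turbulent. Relative roughness ε/D = 0.000193/0.267 = 0.000723. Haaland: 1/√f = -1.8 log₁₀[(0.000723/3.7)^1.11 + 6.9/5.095e+04] = -1.8 log₁₀[7.64e-05 + 0.000135] = 6.613, so f = 0.02286.
Total minor-loss coefficient ΣK = 1·0.51 + 1·0.23 + 3·0.45 = 2.09.
ΔP = [f·L/D + ΣK]·(ρV²/2) = [0.02286·514.8/0.267 + 2.09]·(785.2·0.3354²/2) = [44.08 + 2.09]·44.16 = 2039 Pa.
ΔP = 2039 Pa = 2.039 kPa.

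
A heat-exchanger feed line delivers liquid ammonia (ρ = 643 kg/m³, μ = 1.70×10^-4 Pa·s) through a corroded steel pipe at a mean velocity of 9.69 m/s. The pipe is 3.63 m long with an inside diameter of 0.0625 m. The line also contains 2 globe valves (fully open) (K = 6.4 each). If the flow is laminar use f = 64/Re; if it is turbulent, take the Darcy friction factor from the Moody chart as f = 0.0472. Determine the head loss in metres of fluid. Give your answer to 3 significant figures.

h_f ≈ 74.4 m

Reynolds number Re = ρVD/μ = 643 · 9.69 · 0.0625 / 0.00017 = 2.291e+06.
Re > 4000 → turbulent; use the Moody-chart value f = 0.0472.
Total minor-loss coefficient ΣK = 2·6.4 = 12.8.
ΔP = [f·L/D + ΣK]·(ρV²/2) = [0.0472·3.63/0.0625 + 12.8]·(643·9.69²/2) = [2.741 + 12.8]·3.019e+04 = 4.692e+05 Pa.
Head loss h_f = ΔP/(ρg) = 4.692e+05/(643·9.81) = 74.4 m.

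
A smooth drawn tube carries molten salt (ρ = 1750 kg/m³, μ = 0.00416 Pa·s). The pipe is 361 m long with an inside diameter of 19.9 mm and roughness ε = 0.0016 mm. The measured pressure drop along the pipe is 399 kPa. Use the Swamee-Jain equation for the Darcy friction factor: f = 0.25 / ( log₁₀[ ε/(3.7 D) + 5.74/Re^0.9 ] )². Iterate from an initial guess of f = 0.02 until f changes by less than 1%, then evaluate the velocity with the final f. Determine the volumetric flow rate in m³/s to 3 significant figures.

Rearranging Darcy-Weisbach: V = √(2·ΔP·D/(f·L·ρ)). With ε/D = 1.6e-06/0.0199 = 8.04e-05, iterate starting from f = 0.02:
  f = 0.02 → V = √(2·3.99e+05·0.0199/(0.02·361·1750)) = 1.121 m/s; Re = ρVD/μ = 9385; f → 0.03166
  f = 0.03166 → V = 0.8911 m/s; Re = 7460; f → 0.03375
  f = 0.03375 → V = 0.863 m/s; Re = 7224; f → 0.03406
Converged (Δf/f < 1%). With the final f = 0.03406: V = √(2·3.99e+05·0.0199/(0.03406·361·1750)) = 0.859 m/s.
Q = V·A = 0.859·(π/4·0.0199²) = 0.0002672 m³/s = 2.67×10^-4 m³/s.

Q ≈ 2.67×10^-4 m³/s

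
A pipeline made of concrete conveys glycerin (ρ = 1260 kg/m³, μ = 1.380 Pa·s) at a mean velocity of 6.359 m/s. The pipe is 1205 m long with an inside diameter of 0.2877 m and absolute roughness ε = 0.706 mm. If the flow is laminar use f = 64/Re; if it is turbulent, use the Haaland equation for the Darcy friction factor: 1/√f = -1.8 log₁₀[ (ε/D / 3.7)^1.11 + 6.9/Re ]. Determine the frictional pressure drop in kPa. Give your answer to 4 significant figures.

ΔP ≈ 4088 kPa

Reynolds number Re = ρVD/μ = 1260 · 6.359 · 0.2877 / 1.38 = 1670.
Re < 2300 → laminar flow, so f = 64/Re = 64/1670 = 0.03831 (the turbulent correlation is not needed).
Darcy-Weisbach: ΔP = f(L/D)(ρV²/2) = 0.03831·(1205/0.2877)·(1260·6.359²/2) = 0.03831·4188·2.548e+04 = 4.088e+06 Pa.
ΔP = 4.088e+06 Pa = 4088 kPa.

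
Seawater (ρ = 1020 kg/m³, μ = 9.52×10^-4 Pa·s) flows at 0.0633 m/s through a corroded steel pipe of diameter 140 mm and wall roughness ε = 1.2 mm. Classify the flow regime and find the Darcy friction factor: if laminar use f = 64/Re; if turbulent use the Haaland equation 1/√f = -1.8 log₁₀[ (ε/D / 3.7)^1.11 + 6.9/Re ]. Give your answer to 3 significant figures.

Re = ρVD/μ = 1020·0.0633·0.14/0.000952 = 9495.
Re > 4000 → turbulent. ε/D = 0.0012/0.14 = 0.00857; Haaland: 1/√f = -1.8 log₁₀[0.00119 + 0.000727] = 4.892, so f = 0.04179.

f ≈ 0.0418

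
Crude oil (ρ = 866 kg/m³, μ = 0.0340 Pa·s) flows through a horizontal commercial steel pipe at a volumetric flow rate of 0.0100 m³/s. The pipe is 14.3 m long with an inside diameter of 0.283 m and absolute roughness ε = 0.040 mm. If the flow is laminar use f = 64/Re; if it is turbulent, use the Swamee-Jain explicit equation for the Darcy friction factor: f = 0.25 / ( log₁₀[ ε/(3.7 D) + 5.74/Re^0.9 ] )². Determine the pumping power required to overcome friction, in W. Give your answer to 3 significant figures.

Cross-sectional area A = πD²/4 = π(0.283)²/4 = 0.0629 m²; mean velocity V = Q/A = 0.01/0.0629 = 0.159 m/s.
Reynolds number Re = ρVD/μ = 866 · 0.159 · 0.283 / 0.034 = 1146.
Re < 2300 → laminar flow, so f = 64/Re = 64/1146 = 0.05585 (the turbulent correlation is not needed).
Darcy-Weisbach: ΔP = f(L/D)(ρV²/2) = 0.05585·(14.3/0.283)·(866·0.159²/2) = 0.05585·50.53·10.94 = 30.88 Pa.
Pumping power P = QΔP = 0.01·30.88 = 0.3088 W = 0.309 W.

P ≈ 0.309 W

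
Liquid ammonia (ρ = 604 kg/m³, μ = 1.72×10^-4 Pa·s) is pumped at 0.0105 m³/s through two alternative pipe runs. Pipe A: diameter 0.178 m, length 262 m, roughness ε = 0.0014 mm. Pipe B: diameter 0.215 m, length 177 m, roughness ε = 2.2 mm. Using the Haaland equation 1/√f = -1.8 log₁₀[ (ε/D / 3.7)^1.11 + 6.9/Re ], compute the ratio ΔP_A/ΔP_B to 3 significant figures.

Pipe A: V = Q/A = 0.0105/0.02488 = 0.4219 m/s; Re = 2.637e+05; ε/D = 7.87e-06; Haaland → f = 0.01475; ΔP_A = f(L/D)(ρV²/2) = 1168 Pa.
Pipe B: V = Q/A = 0.0105/0.03631 = 0.2892 m/s; Re = 2.184e+05; ε/D = 0.0102; Haaland → f = 0.03853; ΔP_B = f(L/D)(ρV²/2) = 801.3 Pa.
ΔP_A/ΔP_B = 1168/801.3 = 1.46.

ΔP_A/ΔP_B ≈ 1.46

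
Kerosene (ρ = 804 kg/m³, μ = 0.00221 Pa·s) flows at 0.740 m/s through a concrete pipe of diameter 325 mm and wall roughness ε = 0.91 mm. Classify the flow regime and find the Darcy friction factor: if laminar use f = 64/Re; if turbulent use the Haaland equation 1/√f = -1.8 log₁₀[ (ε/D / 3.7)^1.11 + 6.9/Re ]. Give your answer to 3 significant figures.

Re = ρVD/μ = 804·0.74·0.325/0.00221 = 8.749e+04.
Re > 4000 → turbulent. ε/D = 0.00091/0.325 = 0.0028; Haaland: 1/√f = -1.8 log₁₀[0.000343 + 7.89e-05] = 6.074, so f = 0.0271.

f ≈ 0.0271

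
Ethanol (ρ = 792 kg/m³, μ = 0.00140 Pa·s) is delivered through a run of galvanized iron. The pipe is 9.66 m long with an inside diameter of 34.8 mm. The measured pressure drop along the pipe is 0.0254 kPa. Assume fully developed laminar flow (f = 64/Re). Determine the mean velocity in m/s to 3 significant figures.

For laminar flow, f = 64/Re with Re = ρVD/μ, so Darcy-Weisbach reduces to ΔP = 32μLV/D². Solving for V: V = ΔP·D²/(32μL) = 25.4·(0.0348)²/(32·0.0014·9.66) = 0.07108 m/s.
Check: Re = ρVD/μ = 792·0.07108·0.0348/0.0014 = 1399 < 2300, so the laminar assumption holds.

V ≈ 0.0711 m/s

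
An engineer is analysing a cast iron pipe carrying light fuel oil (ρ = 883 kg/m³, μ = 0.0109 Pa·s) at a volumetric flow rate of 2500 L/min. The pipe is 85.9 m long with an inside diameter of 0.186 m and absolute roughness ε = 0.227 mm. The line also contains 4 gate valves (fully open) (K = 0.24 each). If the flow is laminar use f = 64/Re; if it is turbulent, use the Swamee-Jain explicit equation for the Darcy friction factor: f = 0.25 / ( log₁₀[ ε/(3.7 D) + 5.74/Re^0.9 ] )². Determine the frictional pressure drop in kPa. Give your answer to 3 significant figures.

Q = 2500 L/min = 2500/60000 = 0.04167 m³/s.
Cross-sectional area A = πD²/4 = π(0.186)²/4 = 0.02717 m²; mean velocity V = Q/A = 0.04167/0.02717 = 1.533 m/s.
Reynolds number Re = ρVD/μ = 883 · 1.533 · 0.186 / 0.0109 = 2.311e+04.
Re > 4000 → turbulent. Relative roughness ε/D = 0.000227/0.186 = 0.00122. Swamee-Jain: f = 0.25/(log₁₀[0.00122/3.7 + 5.74/2.311e+04^0.9])² = 0.25/(log₁₀[0.00033 + 0.000679])² = 0.25/(-2.996)² = 0.02784.
Total minor-loss coefficient ΣK = 4·0.24 = 0.96.
ΔP = [f·L/D + ΣK]·(ρV²/2) = [0.02784·85.9/0.186 + 0.96]·(883·1.533²/2) = [12.86 + 0.96]·1038 = 1.435e+04 Pa.
ΔP = 1.435e+04 Pa = 14.3 kPa.

ΔP ≈ 14.3 kPa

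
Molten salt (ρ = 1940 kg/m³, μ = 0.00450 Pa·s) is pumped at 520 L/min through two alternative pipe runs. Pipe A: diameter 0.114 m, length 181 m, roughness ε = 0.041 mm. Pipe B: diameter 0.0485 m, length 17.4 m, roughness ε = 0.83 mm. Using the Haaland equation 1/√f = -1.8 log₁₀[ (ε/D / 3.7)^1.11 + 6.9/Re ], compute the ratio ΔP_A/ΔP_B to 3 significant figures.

Pipe A: V = Q/A = 0.008667/0.01021 = 0.8491 m/s; Re = 4.173e+04; ε/D = 0.00036; Haaland → f = 0.02257; ΔP_A = f(L/D)(ρV²/2) = 2.506e+04 Pa.
Pipe B: V = Q/A = 0.008667/0.001847 = 4.691 m/s; Re = 9.809e+04; ε/D = 0.0171; Haaland → f = 0.04637; ΔP_B = f(L/D)(ρV²/2) = 3.551e+05 Pa.
ΔP_A/ΔP_B = 2.506e+04/3.551e+05 = 0.0706.

ΔP_A/ΔP_B ≈ 0.0706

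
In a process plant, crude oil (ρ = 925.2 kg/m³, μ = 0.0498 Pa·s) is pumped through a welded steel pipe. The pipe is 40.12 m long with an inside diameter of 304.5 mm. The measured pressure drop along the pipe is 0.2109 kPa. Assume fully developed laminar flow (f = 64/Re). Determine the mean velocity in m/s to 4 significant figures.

For laminar flow, f = 64/Re with Re = ρVD/μ, so Darcy-Weisbach reduces to ΔP = 32μLV/D². Solving for V: V = ΔP·D²/(32μL) = 210.9·(0.3045)²/(32·0.0498·40.12) = 0.3059 m/s.
Check: Re = ρVD/μ = 925.2·0.3059·0.3045/0.0498 = 1730 < 2300, so the laminar assumption holds.

V ≈ 0.3059 m/s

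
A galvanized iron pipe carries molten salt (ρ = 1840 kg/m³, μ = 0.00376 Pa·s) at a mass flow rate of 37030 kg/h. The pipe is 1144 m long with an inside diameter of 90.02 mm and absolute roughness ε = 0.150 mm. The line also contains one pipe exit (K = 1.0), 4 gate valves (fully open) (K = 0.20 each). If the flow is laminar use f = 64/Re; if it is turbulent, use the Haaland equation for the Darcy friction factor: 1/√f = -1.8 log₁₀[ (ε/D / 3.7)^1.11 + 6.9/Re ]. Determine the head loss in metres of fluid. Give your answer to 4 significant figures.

ṁ = 37030 kg/h = 37030/3600 = 10.29 kg/s.
A = πD²/4 = π(0.09002)²/4 = 0.006365 m²; mean velocity V = ṁ/(ρA) = 10.29/(1840 · 0.006365) = 0.8783 m/s.
Reynolds number Re = ρVD/μ = 1840 · 0.8783 · 0.09002 / 0.00376 = 3.869e+04.
Re > 4000 → turbulent. Relative roughness ε/D = 0.00015/0.09002 = 0.00167. Haaland: 1/√f = -1.8 log₁₀[(0.00167/3.7)^1.11 + 6.9/3.869e+04] = -1.8 log₁₀[0.000193 + 0.000178] = 6.175, so f = 0.02623.
Total minor-loss coefficient ΣK = 1·1 + 4·0.2 = 1.8.
ΔP = [f·L/D + ΣK]·(ρV²/2) = [0.02623·1144/0.09002 + 1.8]·(1840·0.8783²/2) = [333.3 + 1.8]·709.8 = 2.379e+05 Pa.
Head loss h_f = ΔP/(ρg) = 2.379e+05/(1840·9.81) = 13.18 m.

h_f ≈ 13.18 m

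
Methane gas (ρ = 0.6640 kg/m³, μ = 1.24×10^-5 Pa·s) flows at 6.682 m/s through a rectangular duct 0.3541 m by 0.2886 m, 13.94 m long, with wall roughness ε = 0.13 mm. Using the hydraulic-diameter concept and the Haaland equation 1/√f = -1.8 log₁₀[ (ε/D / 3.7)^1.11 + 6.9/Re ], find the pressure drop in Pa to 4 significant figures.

Hydraulic diameter D_h = 4A/P = 4·(0.3541·0.2886)/(2·(0.3541+0.2886)) = 0.4088/1.285 = 0.318 m.
Re = ρVD_h/μ = 0.664·6.682·0.318/1.24e-05 = 1.138e+05.
ε/D_h = 0.00013/0.318 = 0.000409; Haaland gives 1/√f = -1.8 log₁₀[4.06e-05+6.06e-05] = 7.191, so f = 0.01934.
ΔP = f(L/D_h)(ρV²/2) = 0.01934·13.94/0.318·14.82 = 12.57 Pa.

ΔP ≈ 12.57 Pa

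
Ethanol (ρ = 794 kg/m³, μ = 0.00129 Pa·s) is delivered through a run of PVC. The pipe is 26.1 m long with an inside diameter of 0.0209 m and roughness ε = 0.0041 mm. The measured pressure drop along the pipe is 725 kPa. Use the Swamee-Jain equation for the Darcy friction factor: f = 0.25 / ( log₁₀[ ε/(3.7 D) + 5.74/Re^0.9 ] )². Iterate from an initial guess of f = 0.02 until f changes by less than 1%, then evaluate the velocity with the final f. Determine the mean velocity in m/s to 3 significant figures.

Rearranging Darcy-Weisbach: V = √(2·ΔP·D/(f·L·ρ)). With ε/D = 4.1e-06/0.0209 = 0.000196, iterate starting from f = 0.02:
  f = 0.02 → V = √(2·7.25e+05·0.0209/(0.02·26.1·794)) = 8.551 m/s; Re = ρVD/μ = 1.1e+05; f → 0.01868
  f = 0.01868 → V = 8.848 m/s; Re = 1.138e+05; f → 0.01858
Converged (Δf/f < 1%). With the final f = 0.01858: V = √(2·7.25e+05·0.0209/(0.01858·26.1·794)) = 8.872 m/s.

V ≈ 8.87 m/s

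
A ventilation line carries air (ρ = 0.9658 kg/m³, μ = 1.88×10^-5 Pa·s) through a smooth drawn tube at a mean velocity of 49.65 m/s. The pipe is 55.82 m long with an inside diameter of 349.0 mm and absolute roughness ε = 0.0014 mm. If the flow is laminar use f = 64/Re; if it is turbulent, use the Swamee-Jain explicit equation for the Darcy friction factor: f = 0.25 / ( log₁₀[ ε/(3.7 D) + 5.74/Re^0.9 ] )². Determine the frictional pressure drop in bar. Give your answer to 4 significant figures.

ΔP ≈ 0.02272 bar

Reynolds number Re = ρVD/μ = 0.9658 · 49.65 · 0.349 / 1.88e-05 = 8.902e+05.
Re > 4000 → turbulent. Relative roughness ε/D = 1.4e-06/0.349 = 4.01e-06. Swamee-Jain: f = 0.25/(log₁₀[4.01e-06/3.7 + 5.74/8.902e+05^0.9])² = 0.25/(log₁₀[1.08e-06 + 2.54e-05])² = 0.25/(-4.577)² = 0.01193.
Darcy-Weisbach: ΔP = f(L/D)(ρV²/2) = 0.01193·(55.82/0.349)·(0.9658·49.65²/2) = 0.01193·159.9·1190 = 2272 Pa.
ΔP = 2272 Pa = 0.02272 bar.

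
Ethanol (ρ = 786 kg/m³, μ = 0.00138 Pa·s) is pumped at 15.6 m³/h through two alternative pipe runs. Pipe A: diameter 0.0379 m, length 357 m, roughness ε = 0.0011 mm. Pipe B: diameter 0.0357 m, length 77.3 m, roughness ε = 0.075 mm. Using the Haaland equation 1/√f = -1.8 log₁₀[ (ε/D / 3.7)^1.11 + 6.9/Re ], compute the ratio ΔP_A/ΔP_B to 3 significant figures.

Pipe A: V = Q/A = 0.004333/0.001128 = 3.841 m/s; Re = 8.292e+04; ε/D = 2.9e-05; Haaland → f = 0.01864; ΔP_A = f(L/D)(ρV²/2) = 1.018e+06 Pa.
Pipe B: V = Q/A = 0.004333/0.001001 = 4.329 m/s; Re = 8.803e+04; ε/D = 0.0021; Haaland → f = 0.02542; ΔP_B = f(L/D)(ρV²/2) = 4.055e+05 Pa.
ΔP_A/ΔP_B = 1.018e+06/4.055e+05 = 2.51.

ΔP_A/ΔP_B ≈ 2.51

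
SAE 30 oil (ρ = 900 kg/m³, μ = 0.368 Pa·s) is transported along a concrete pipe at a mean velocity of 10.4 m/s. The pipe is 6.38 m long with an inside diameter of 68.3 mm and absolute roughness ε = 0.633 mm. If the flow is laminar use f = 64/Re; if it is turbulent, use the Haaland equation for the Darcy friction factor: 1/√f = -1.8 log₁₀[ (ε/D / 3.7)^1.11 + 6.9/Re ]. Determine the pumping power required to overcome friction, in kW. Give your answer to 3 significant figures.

P ≈ 6.38 kW

Reynolds number Re = ρVD/μ = 900 · 10.4 · 0.0683 / 0.368 = 1737.
Re < 2300 → laminar flow, so f = 64/Re = 64/1737 = 0.03684 (the turbulent correlation is not needed).
Darcy-Weisbach: ΔP = f(L/D)(ρV²/2) = 0.03684·(6.38/0.0683)·(900·10.4²/2) = 0.03684·93.41·4.867e+04 = 1.675e+05 Pa.
Q = V·A = 10.4·0.003664 = 0.0381 m³/s.
Pumping power P = QΔP = 0.0381·1.675e+05 = 6382 W = 6.38 kW.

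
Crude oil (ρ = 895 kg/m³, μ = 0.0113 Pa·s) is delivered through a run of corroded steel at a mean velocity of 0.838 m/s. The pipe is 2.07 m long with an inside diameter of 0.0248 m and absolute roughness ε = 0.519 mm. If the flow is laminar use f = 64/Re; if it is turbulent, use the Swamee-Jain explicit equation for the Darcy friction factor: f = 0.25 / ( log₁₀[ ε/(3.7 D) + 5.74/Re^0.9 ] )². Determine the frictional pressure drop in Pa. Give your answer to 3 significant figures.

Reynolds number Re = ρVD/μ = 895 · 0.838 · 0.0248 / 0.0113 = 1646.
Re < 2300 → laminar flow, so f = 64/Re = 64/1646 = 0.03888 (the turbulent correlation is not needed).
Darcy-Weisbach: ΔP = f(L/D)(ρV²/2) = 0.03888·(2.07/0.0248)·(895·0.838²/2) = 0.03888·83.47·314.3 = 1020 Pa.

ΔP ≈ 1020 Pa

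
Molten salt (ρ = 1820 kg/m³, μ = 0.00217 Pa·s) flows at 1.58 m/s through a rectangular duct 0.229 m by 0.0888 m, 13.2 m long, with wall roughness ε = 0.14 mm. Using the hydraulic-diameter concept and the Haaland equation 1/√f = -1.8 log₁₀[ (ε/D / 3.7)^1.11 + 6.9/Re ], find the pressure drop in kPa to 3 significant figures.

Hydraulic diameter D_h = 4A/P = 4·(0.229·0.0888)/(2·(0.229+0.0888)) = 0.08134/0.6356 = 0.128 m.
Re = ρVD_h/μ = 1820·1.58·0.128/0.00217 = 1.696e+05.
ε/D_h = 0.00014/0.128 = 0.00109; Haaland gives 1/√f = -1.8 log₁₀[0.000121+4.07e-05] = 6.825, so f = 0.02147.
ΔP = f(L/D_h)(ρV²/2) = 0.02147·13.2/0.128·2272 = 5031 Pa.
ΔP = 5.03 kPa.

ΔP ≈ 5.03 kPa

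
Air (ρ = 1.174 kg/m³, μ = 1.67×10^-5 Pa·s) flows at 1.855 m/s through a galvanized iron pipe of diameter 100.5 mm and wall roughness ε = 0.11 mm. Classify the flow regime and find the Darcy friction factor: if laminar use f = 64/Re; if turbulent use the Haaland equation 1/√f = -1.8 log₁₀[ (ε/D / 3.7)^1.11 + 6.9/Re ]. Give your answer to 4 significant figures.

f ≈ 0.03035

Re = ρVD/μ = 1.174·1.855·0.1005/1.67e-05 = 1.311e+04.
Re > 4000 → turbulent. ε/D = 0.00011/0.1005 = 0.00109; Haaland: 1/√f = -1.8 log₁₀[0.000121 + 0.000526] = 5.74, so f = 0.03035.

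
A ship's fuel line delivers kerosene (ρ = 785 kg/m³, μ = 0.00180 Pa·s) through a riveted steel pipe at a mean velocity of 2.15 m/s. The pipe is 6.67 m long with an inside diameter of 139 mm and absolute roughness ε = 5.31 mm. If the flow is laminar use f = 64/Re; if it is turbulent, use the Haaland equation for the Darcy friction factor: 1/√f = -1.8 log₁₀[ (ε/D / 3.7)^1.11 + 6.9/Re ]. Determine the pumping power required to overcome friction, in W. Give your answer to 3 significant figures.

Reynolds number Re = ρVD/μ = 785 · 2.15 · 0.139 / 0.0018 = 1.303e+05.
Re > 4000 → turbulent. Relative roughness ε/D = 0.00531/0.139 = 0.0382. Haaland: 1/√f = -1.8 log₁₀[(0.0382/3.7)^1.11 + 6.9/1.303e+05] = -1.8 log₁₀[0.00624 + 5.29e-05] = 3.962, so f = 0.06372.
Darcy-Weisbach: ΔP = f(L/D)(ρV²/2) = 0.06372·(6.67/0.139)·(785·2.15²/2) = 0.06372·47.99·1814 = 5547 Pa.
Q = V·A = 2.15·0.01517 = 0.03263 m³/s.
Pumping power P = QΔP = 0.03263·5547 = 181.0 W = 181 W.

P ≈ 181 W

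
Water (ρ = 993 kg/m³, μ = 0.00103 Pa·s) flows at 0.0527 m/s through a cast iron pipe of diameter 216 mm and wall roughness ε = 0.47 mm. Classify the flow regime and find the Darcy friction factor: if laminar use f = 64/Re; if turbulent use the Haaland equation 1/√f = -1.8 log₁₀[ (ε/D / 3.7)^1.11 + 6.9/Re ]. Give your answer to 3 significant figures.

Re = ρVD/μ = 993·0.0527·0.216/0.00103 = 1.097e+04.
Re > 4000 → turbulent. ε/D = 0.00047/0.216 = 0.00218; Haaland: 1/√f = -1.8 log₁₀[0.000259 + 0.000629] = 5.493, so f = 0.03315.

f ≈ 0.0331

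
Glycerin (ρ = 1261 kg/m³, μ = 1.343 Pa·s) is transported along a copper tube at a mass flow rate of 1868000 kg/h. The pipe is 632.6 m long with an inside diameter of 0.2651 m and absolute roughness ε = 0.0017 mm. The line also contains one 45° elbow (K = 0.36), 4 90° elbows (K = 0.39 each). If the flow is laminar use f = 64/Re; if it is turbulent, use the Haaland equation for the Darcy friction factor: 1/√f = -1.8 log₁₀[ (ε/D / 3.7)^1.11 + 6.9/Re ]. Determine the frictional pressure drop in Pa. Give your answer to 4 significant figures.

ṁ = 1868000 kg/h = 1868000/3600 = 518.9 kg/s.
A = πD²/4 = π(0.2651)²/4 = 0.0552 m²; mean velocity V = ṁ/(ρA) = 518.9/(1261 · 0.0552) = 7.455 m/s.
Reynolds number Re = ρVD/μ = 1261 · 7.455 · 0.2651 / 1.34 = 1856.
Re < 2300 → laminar flow, so f = 64/Re = 64/1856 = 0.03449 (the turbulent correlation is not needed).
Total minor-loss coefficient ΣK = 1·0.36 + 4·0.39 = 1.92.
ΔP = [f·L/D + ΣK]·(ρV²/2) = [0.03449·632.6/0.2651 + 1.92]·(1261·7.455²/2) = [82.3 + 1.92]·3.504e+04 = 2.951e+06 Pa.

ΔP ≈ 2951000 Pa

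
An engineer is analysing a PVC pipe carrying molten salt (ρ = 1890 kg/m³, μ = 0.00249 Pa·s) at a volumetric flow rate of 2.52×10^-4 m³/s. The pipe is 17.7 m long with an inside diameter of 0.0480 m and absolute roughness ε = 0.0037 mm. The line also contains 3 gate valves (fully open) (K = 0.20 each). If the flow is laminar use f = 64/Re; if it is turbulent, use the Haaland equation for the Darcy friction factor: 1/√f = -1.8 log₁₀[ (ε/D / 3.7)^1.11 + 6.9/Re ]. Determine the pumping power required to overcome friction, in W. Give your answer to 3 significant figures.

P ≈ 0.0668 W

Cross-sectional area A = πD²/4 = π(0.048)²/4 = 0.00181 m²; mean velocity V = Q/A = 0.000252/0.00181 = 0.1393 m/s.
Reynolds number Re = ρVD/μ = 1890 · 0.1393 · 0.048 / 0.00249 = 5074.
Re > 4000 → turbulent. Relative roughness ε/D = 3.7e-06/0.048 = 7.71e-05. Haaland: 1/√f = -1.8 log₁₀[(7.71e-05/3.7)^1.11 + 6.9/5074] = -1.8 log₁₀[6.37e-06 + 0.00136] = 5.156, so f = 0.03762.
Total minor-loss coefficient ΣK = 3·0.2 = 0.6.
ΔP = [f·L/D + ΣK]·(ρV²/2) = [0.03762·17.7/0.048 + 0.6]·(1890·0.1393²/2) = [13.87 + 0.6]·18.33 = 265.2 Pa.
Pumping power P = QΔP = 0.000252·265.2 = 0.06683 W = 0.0668 W.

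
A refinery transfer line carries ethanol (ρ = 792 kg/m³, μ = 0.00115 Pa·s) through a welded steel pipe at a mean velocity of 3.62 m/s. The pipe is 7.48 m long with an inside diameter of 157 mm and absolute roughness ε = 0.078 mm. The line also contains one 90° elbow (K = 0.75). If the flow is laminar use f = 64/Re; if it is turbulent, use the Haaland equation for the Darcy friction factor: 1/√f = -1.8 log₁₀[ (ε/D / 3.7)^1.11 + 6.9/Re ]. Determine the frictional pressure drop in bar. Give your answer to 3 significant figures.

ΔP ≈ 0.0829 bar

Reynolds number Re = ρVD/μ = 792 · 3.62 · 0.157 / 0.00115 = 3.914e+05.
Re > 4000 → turbulent. Relative roughness ε/D = 7.8e-05/0.157 = 0.000497. Haaland: 1/√f = -1.8 log₁₀[(0.000497/3.7)^1.11 + 6.9/3.914e+05] = -1.8 log₁₀[5.04e-05 + 1.76e-05] = 7.502, so f = 0.01777.
Total minor-loss coefficient ΣK = 1·0.75 = 0.75.
ΔP = [f·L/D + ΣK]·(ρV²/2) = [0.01777·7.48/0.157 + 0.75]·(792·3.62²/2) = [0.8466 + 0.75]·5189 = 8285 Pa.
ΔP = 8285 Pa = 0.0829 bar.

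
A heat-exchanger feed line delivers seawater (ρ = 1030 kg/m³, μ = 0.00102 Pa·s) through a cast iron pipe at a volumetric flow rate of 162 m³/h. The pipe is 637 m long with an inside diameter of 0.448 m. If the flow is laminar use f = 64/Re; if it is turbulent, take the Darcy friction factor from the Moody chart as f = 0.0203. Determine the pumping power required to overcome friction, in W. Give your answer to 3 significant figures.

P ≈ 54.5 W

Q = 162 m³/h = 162/3600 = 0.045 m³/s.
Cross-sectional area A = πD²/4 = π(0.448)²/4 = 0.1576 m²; mean velocity V = Q/A = 0.045/0.1576 = 0.2855 m/s.
Reynolds number Re = ρVD/μ = 1030 · 0.2855 · 0.448 / 0.00102 = 1.291e+05.
Re > 4000 → turbulent; use the Moody-chart value f = 0.0203.
Darcy-Weisbach: ΔP = f(L/D)(ρV²/2) = 0.0203·(637/0.448)·(1030·0.2855²/2) = 0.0203·1422·41.97 = 1211 Pa.
Pumping power P = QΔP = 0.045·1211 = 54.51 W = 54.5 W.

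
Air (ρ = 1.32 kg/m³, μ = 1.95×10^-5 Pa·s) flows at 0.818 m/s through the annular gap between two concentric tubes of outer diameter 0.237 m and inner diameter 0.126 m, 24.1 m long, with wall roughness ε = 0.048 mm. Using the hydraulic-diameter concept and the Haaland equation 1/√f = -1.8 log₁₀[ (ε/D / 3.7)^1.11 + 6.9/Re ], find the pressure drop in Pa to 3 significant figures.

Hydraulic diameter D_h = 4A/P = D_o - D_i = 0.237 - 0.126 = 0.111 m.
Re = ρVD_h/μ = 1.32·0.818·0.111/1.95e-05 = 6146.
ε/D_h = 4.8e-05/0.111 = 0.000432; Haaland gives 1/√f = -1.8 log₁₀[4.32e-05+0.00112] = 5.28, so f = 0.03587.
ΔP = f(L/D_h)(ρV²/2) = 0.03587·24.1/0.111·0.4416 = 3.439 Pa.

ΔP ≈ 3.44 Pa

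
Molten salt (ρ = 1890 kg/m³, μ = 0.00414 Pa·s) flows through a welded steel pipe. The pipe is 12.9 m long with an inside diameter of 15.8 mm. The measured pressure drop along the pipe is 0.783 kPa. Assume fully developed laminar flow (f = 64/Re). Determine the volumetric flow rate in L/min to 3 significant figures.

Q ≈ 1.35 L/min

For laminar flow, f = 64/Re with Re = ρVD/μ, so Darcy-Weisbach reduces to ΔP = 32μLV/D². Solving for V: V = ΔP·D²/(32μL) = 783·(0.0158)²/(32·0.00414·12.9) = 0.1144 m/s.
Check: Re = ρVD/μ = 1890·0.1144·0.0158/0.00414 = 825 < 2300, so the laminar assumption holds.
Q = V·A = 0.1144·(π/4·0.0158²) = 2.243e-05 m³/s = 1.35 L/min.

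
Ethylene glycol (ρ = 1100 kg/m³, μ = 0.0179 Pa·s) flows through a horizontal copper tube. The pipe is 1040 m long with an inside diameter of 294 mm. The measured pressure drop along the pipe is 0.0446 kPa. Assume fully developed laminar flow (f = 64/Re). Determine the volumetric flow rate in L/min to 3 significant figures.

Q ≈ 26.4 L/min

For laminar flow, f = 64/Re with Re = ρVD/μ, so Darcy-Weisbach reduces to ΔP = 32μLV/D². Solving for V: V = ΔP·D²/(32μL) = 44.6·(0.294)²/(32·0.0179·1040) = 0.006471 m/s.
Check: Re = ρVD/μ = 1100·0.006471·0.294/0.0179 = 116.9 < 2300, so the laminar assumption holds.
Q = V·A = 0.006471·(π/4·0.294²) = 0.0004393 m³/s = 26.4 L/min.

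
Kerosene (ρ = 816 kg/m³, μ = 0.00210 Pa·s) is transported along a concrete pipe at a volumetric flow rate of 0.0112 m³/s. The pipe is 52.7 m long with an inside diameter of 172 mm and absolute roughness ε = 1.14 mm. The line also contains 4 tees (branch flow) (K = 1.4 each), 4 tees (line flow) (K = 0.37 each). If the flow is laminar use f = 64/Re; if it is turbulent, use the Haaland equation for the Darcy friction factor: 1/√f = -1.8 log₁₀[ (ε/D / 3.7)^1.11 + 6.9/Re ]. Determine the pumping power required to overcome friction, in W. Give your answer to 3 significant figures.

P ≈ 19.0 W

Cross-sectional area A = πD²/4 = π(0.172)²/4 = 0.02324 m²; mean velocity V = Q/A = 0.0112/0.02324 = 0.482 m/s.
Reynolds number Re = ρVD/μ = 816 · 0.482 · 0.172 / 0.0021 = 3.222e+04.
Re > 4000 → turbulent. Relative roughness ε/D = 0.00114/0.172 = 0.00663. Haaland: 1/√f = -1.8 log₁₀[(0.00663/3.7)^1.11 + 6.9/3.222e+04] = -1.8 log₁₀[0.000893 + 0.000214] = 5.32, so f = 0.03533.
Total minor-loss coefficient ΣK = 4·1.4 + 4·0.37 = 7.08.
ΔP = [f·L/D + ΣK]·(ρV²/2) = [0.03533·52.7/0.172 + 7.08]·(816·0.482²/2) = [10.83 + 7.08]·94.8 = 1697 Pa.
Pumping power P = QΔP = 0.0112·1697 = 19.01 W = 19.0 W.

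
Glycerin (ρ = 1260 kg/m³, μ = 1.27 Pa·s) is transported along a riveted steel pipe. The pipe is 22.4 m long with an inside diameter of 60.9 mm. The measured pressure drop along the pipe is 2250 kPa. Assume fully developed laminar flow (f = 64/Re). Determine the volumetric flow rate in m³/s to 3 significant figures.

Q ≈ 0.0267 m³/s

For laminar flow, f = 64/Re with Re = ρVD/μ, so Darcy-Weisbach reduces to ΔP = 32μLV/D². Solving for V: V = ΔP·D²/(32μL) = 2.25e+06·(0.0609)²/(32·1.27·22.4) = 9.167 m/s.
Check: Re = ρVD/μ = 1260·9.167·0.0609/1.27 = 553.9 < 2300, so the laminar assumption holds.
Q = V·A = 9.167·(π/4·0.0609²) = 0.0267 m³/s = 0.0267 m³/s.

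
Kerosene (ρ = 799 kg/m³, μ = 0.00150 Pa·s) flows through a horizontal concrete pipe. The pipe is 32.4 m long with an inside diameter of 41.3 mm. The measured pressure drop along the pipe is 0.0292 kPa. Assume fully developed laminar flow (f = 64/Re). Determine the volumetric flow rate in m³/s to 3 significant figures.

Q ≈ 4.29×10^-5 m³/s

For laminar flow, f = 64/Re with Re = ρVD/μ, so Darcy-Weisbach reduces to ΔP = 32μLV/D². Solving for V: V = ΔP·D²/(32μL) = 29.2·(0.0413)²/(32·0.0015·32.4) = 0.03203 m/s.
Check: Re = ρVD/μ = 799·0.03203·0.0413/0.0015 = 704.5 < 2300, so the laminar assumption holds.
Q = V·A = 0.03203·(π/4·0.0413²) = 4.29e-05 m³/s = 4.29×10^-5 m³/s.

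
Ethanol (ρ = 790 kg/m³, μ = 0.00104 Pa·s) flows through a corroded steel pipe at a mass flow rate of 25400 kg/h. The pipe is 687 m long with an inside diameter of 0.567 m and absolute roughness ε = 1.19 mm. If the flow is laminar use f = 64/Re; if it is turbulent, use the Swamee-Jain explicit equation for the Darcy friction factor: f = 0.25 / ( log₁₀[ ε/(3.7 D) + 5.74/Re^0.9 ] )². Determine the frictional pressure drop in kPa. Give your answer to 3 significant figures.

ṁ = 25400 kg/h = 25400/3600 = 7.056 kg/s.
A = πD²/4 = π(0.567)²/4 = 0.2525 m²; mean velocity V = ṁ/(ρA) = 7.056/(790 · 0.2525) = 0.03537 m/s.
Reynolds number Re = ρVD/μ = 790 · 0.03537 · 0.567 / 0.00104 = 1.523e+04.
Re > 4000 → turbulent. Relative roughness ε/D = 0.00119/0.567 = 0.0021. Swamee-Jain: f = 0.25/(log₁₀[0.0021/3.7 + 5.74/1.523e+04^0.9])² = 0.25/(log₁₀[0.000567 + 0.000987])² = 0.25/(-2.808)² = 0.0317.
Darcy-Weisbach: ΔP = f(L/D)(ρV²/2) = 0.0317·(687/0.567)·(790·0.03537²/2) = 0.0317·1212·0.4942 = 18.98 Pa.
ΔP = 18.98 Pa = 0.0190 kPa.

ΔP ≈ 0.0190 kPa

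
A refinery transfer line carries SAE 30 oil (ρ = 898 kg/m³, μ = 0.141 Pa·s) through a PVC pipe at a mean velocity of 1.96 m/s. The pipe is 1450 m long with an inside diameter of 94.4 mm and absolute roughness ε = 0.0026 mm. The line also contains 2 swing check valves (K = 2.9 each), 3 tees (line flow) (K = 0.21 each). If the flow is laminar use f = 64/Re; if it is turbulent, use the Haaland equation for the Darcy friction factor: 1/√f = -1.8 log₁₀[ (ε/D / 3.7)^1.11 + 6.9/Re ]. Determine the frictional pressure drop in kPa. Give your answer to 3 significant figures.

ΔP ≈ 1450 kPa

Reynolds number Re = ρVD/μ = 898 · 1.96 · 0.0944 / 0.141 = 1178.
Re < 2300 → laminar flow, so f = 64/Re = 64/1178 = 0.05431 (the turbulent correlation is not needed).
Total minor-loss coefficient ΣK = 2·2.9 + 3·0.21 = 6.43.
ΔP = [f·L/D + ΣK]·(ρV²/2) = [0.05431·1450/0.0944 + 6.43]·(898·1.96²/2) = [834.2 + 6.43]·1725 = 1.45e+06 Pa.
ΔP = 1.45e+06 Pa = 1450 kPa.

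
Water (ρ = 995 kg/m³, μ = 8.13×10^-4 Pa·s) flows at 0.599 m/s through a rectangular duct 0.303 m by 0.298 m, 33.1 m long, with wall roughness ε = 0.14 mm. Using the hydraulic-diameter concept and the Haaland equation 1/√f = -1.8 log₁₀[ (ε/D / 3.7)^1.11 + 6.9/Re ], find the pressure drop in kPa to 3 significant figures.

ΔP ≈ 0.360 kPa

Hydraulic diameter D_h = 4A/P = 4·(0.303·0.298)/(2·(0.303+0.298)) = 0.3612/1.202 = 0.3005 m.
Re = ρVD_h/μ = 995·0.599·0.3005/0.000813 = 2.203e+05.
ε/D_h = 0.00014/0.3005 = 0.000466; Haaland gives 1/√f = -1.8 log₁₀[4.69e-05+3.13e-05] = 7.392, so f = 0.0183.
ΔP = f(L/D_h)(ρV²/2) = 0.0183·33.1/0.3005·178.5 = 359.9 Pa.
ΔP = 0.360 kPa.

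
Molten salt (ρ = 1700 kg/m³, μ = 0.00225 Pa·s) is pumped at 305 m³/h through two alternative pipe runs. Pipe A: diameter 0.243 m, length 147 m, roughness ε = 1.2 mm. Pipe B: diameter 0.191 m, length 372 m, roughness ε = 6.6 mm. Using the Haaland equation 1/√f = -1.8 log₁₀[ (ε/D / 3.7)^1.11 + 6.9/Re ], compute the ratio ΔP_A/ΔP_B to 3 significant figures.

Pipe A: V = Q/A = 0.08472/0.04638 = 1.827 m/s; Re = 3.354e+05; ε/D = 0.00494; Haaland → f = 0.03058; ΔP_A = f(L/D)(ρV²/2) = 5.247e+04 Pa.
Pipe B: V = Q/A = 0.08472/0.02865 = 2.957 m/s; Re = 4.267e+05; ε/D = 0.0346; Haaland → f = 0.06087; ΔP_B = f(L/D)(ρV²/2) = 8.811e+05 Pa.
ΔP_A/ΔP_B = 5.247e+04/8.811e+05 = 0.0595.

ΔP_A/ΔP_B ≈ 0.0595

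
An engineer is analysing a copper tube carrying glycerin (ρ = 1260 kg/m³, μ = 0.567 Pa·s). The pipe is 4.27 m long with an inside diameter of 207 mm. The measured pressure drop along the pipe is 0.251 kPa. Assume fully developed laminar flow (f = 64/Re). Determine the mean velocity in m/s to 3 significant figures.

V ≈ 0.139 m/s

For laminar flow, f = 64/Re with Re = ρVD/μ, so Darcy-Weisbach reduces to ΔP = 32μLV/D². Solving for V: V = ΔP·D²/(32μL) = 251·(0.207)²/(32·0.567·4.27) = 0.1388 m/s.
Check: Re = ρVD/μ = 1260·0.1388·0.207/0.567 = 63.86 < 2300, so the laminar assumption holds.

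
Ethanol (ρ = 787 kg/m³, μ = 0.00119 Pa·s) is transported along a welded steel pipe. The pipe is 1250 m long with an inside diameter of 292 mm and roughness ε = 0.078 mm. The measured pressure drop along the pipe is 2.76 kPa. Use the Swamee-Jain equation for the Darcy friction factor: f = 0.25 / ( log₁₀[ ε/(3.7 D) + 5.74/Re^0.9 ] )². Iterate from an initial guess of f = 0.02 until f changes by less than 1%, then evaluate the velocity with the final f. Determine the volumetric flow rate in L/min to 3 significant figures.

Rearranging Darcy-Weisbach: V = √(2·ΔP·D/(f·L·ρ)). With ε/D = 7.8e-05/0.292 = 0.000267, iterate starting from f = 0.02:
  f = 0.02 → V = √(2·2760·0.292/(0.02·1250·787)) = 0.2862 m/s; Re = ρVD/μ = 5.527e+04; f → 0.0214
  f = 0.0214 → V = 0.2767 m/s; Re = 5.344e+04; f → 0.02153
Converged (Δf/f < 1%). With the final f = 0.02153: V = √(2·2760·0.292/(0.02153·1250·787)) = 0.2759 m/s.
Q = V·A = 0.2759·(π/4·0.292²) = 0.01847 m³/s = 1110 L/min.

Q ≈ 1110 L/min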